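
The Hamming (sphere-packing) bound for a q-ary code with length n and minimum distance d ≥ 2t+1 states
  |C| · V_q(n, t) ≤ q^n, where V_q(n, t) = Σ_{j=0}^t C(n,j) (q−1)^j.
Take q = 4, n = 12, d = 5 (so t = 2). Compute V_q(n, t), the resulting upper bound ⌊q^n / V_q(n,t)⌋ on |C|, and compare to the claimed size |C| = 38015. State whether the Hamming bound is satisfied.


V_q(n, t) = 631, q^n = 16777216, Hamming bound = 26588, |C| = 38015 > bound (violated).

Step 1: Compute V_q(n, t) = Σ_{j=0}^2 C(n, j) (q−1)^j.
  j = 0: C(12,0)·(3)^0 = 1·1 = 1.
  j = 1: C(12,1)·(3)^1 = 12·3 = 36.
  j = 2: C(12,2)·(3)^2 = 66·9 = 594.
  V_q(n, t) = 1 + 36 + 594 = 631.
Step 2: q^n = 4^12 = 16777216.
Step 3: Hamming bound ⌊q^n / V_q(n,t)⌋ = ⌊16777216/631⌋ = 26588.
Step 4: Compare |C| = 38015 to 26588: violated.
The claimed |C| lies above the Hamming bound, so no 4-ary code of length 12 with d ≥ 5 can have 38015 codewords.


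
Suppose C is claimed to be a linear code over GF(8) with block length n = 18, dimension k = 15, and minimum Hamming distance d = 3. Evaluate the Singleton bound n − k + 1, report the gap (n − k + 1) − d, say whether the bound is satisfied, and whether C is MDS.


Singleton RHS = n − k + 1 = 4, slack = 1, bound satisfied, not MDS.

Singleton bound: d ≤ n − k + 1.
Here n = 18, k = 15, so n − k + 1 = 4.
Given d = 3, check d ≤ 4: YES.
Slack = (n − k + 1) − d = 1.
The code is NOT MDS (slack = 1 > 0).
Description: the claimed parameters are [18, 15, 3]_8; such a code would be non-MDS.


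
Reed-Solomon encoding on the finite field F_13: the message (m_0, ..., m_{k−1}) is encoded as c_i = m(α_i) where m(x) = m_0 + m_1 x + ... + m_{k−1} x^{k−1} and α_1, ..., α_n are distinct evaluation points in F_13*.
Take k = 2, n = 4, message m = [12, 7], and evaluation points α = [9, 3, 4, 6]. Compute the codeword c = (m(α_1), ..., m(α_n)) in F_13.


c = [10, 7, 1, 2]

Message polynomial: m(x) = 12 + 7·x (mod 13).
For each evaluation point α_i, compute m(α_i) mod 13:
  α_1 = 9: Horner steps 7 → 10, so m(9) = 10.
  α_2 = 3: Horner steps 7 → 7, so m(3) = 7.
  α_3 = 4: Horner steps 7 → 1, so m(4) = 1.
  α_4 = 6: Horner steps 7 → 2, so m(6) = 2.
Codeword c = [10, 7, 1, 2] ∈ F_13^4.


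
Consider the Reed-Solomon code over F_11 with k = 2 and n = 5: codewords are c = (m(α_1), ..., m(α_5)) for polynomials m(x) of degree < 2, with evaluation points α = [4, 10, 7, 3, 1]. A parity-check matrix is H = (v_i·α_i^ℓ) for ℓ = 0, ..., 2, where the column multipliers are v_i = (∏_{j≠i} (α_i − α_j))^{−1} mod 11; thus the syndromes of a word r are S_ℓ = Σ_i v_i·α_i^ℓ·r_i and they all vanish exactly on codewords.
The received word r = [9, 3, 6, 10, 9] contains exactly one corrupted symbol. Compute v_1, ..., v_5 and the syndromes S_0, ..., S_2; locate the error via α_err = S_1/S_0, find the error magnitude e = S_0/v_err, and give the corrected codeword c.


S = (6, 6, 6), error at position 5, error magnitude e = 8, c = [9, 3, 6, 10, 1].

Step 1: column multipliers v_i = (∏_{j≠i}(α_i − α_j))^{−1} mod 11.
  i = 1 (α = 4): (4−10)(4−7)(4−3)(4−1) = (−6)·(−3)·1·3 = 54 ≡ 10, so v_1 = 10^{−1} = 10 (mod 11).
  i = 2 (α = 10): (10−4)(10−7)(10−3)(10−1) = 6·3·7·9 = 1134 ≡ 1, so v_2 = 1^{−1} = 1 (mod 11).
  i = 3 (α = 7): (7−4)(7−10)(7−3)(7−1) = 3·(−3)·4·6 = −216 ≡ 4, so v_3 = 4^{−1} = 3 (mod 11).
  i = 4 (α = 3): (3−4)(3−10)(3−7)(3−1) = (−1)·(−7)·(−4)·2 = −56 ≡ 10, so v_4 = 10^{−1} = 10 (mod 11).
  i = 5 (α = 1): (1−4)(1−10)(1−7)(1−3) = (−3)·(−9)·(−6)·(−2) = 324 ≡ 5, so v_5 = 5^{−1} = 9 (mod 11).
  v = [10, 1, 3, 10, 9].
Step 2: syndromes of r = [9, 3, 6, 10, 9] (all sums mod 11).
  S_0 = Σ v_i r_i = 10·9 + 1·3 + 3·6 + 10·10 + 9·9 = 292 ≡ 6.
  S_1 = Σ v_i α_i r_i = 10·4·9 + 1·10·3 + 3·7·6 + 10·3·10 + 9·1·9 = 897 ≡ 6.
  α_i^2 mod 11 = [5, 1, 5, 9, 1].
  S_2 = Σ v_i α_i^2 r_i = 10·5·9 + 1·1·3 + 3·5·6 + 10·9·10 + 9·1·9 = 1524 ≡ 6.
  S = (6, 6, 6) ≠ 0, so r is not a codeword (an error is present).
Step 3: locate the error. For a single error e at position i, S_ℓ = v_i·e·α_i^ℓ, so α_err = S_1/S_0.
  S_0^{−1} = 6^{−1} = 2 (mod 11), so α_err = 6·2 = 12 ≡ 1 = α_5. Error position i = 5.
  Consistency check: S_2/S_1 = 6·2 = 12 ≡ 1 = α_err ✓ (single-error assumption holds).
Step 4: error magnitude e = S_0/v_5 = S_0·∏_{j≠5}(α_5 − α_j) = 6·5 = 30 ≡ 8 (mod 11).
Step 5: correct position 5: c_5 = r_5 − e = 9 − 8 ≡ 1 (mod 11). Hence c = [9, 3, 6, 10, 1].
  Check: interpolating c through the α_i gives m(x) = 2 + 10·x (degree < 2) with m(α_i) = c_i for every i, so c is indeed a codeword.


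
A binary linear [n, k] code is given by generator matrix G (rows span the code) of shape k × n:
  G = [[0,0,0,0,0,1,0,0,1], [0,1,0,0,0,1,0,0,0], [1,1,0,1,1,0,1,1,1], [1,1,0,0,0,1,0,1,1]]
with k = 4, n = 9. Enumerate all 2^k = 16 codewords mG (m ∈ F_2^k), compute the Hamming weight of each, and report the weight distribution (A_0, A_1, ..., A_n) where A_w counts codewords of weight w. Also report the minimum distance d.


Weight distribution: A_0 = 1, A_2 = 3, A_3 = 3, A_4 = 3, A_5 = 2, A_6 = 1, A_7 = 3. Minimum distance d = 2.

Enumerate all 2^4 = 16 messages m ∈ F_2^4.
For each, compute codeword c = mG in F_2^9, then tally its weight.
  m = 0000 → c = 000000000, weight = 0.
  m = 1000 → c = 000001001, weight = 2.
  m = 0100 → c = 010001000, weight = 2.
  m = 1100 → c = 010000001, weight = 2.
  m = 0010 → c = 110110111, weight = 7.
  m = 1010 → c = 110111110, weight = 7.
  m = 0110 → c = 100111111, weight = 7.
  m = 1110 → c = 100110110, weight = 5.
  m = 0001 → c = 110001011, weight = 5.
  m = 1001 → c = 110000010, weight = 3.
  m = 0101 → c = 100000011, weight = 3.
  m = 1101 → c = 100001010, weight = 3.
  m = 0011 → c = 000111100, weight = 4.
  m = 1011 → c = 000110101, weight = 4.
  m = 0111 → c = 010110100, weight = 4.
  m = 1111 → c = 010111101, weight = 6.
Tally weights:
  weight 0: 1 codewords.
  weight 2: 3 codewords.
  weight 3: 3 codewords.
  weight 4: 3 codewords.
  weight 5: 2 codewords.
  weight 6: 1 codewords.
  weight 7: 3 codewords.
Minimum distance d = smallest w > 0 with A_w > 0 = 2.
Sanity: Σ A_w = 16 = 2^4 = 16 ✓.


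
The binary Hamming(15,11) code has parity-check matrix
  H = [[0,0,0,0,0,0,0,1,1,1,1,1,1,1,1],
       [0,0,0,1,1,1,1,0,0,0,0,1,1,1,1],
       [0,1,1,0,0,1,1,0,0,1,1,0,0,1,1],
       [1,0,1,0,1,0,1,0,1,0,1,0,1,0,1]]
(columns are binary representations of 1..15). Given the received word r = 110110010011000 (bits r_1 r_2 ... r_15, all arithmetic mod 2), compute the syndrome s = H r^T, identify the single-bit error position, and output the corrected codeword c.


s = (1, 1, 0, 1)^T, error position = 13, corrected codeword c = 110110010011100

Compute s = H r^T mod 2 one row at a time:
  s_1 = 1 + 0 + 0 + 1 + 1 + 0 + 0 + 0 = 3 ≡ 1 (mod 2).
  s_2 = 1 + 1 + 0 + 0 + 1 + 0 + 0 + 0 = 3 ≡ 1 (mod 2).
  s_3 = 1 + 0 + 0 + 0 + 0 + 1 + 0 + 0 = 2 ≡ 0 (mod 2).
  s_4 = 1 + 0 + 1 + 0 + 0 + 1 + 0 + 0 = 3 ≡ 1 (mod 2).
s = (1, 1, 0, 1)^T — this equals column 13 of H (binary 1101), so error is at position 13.
Correct: flip bit 13 of r = 110110010011000 to get c = 110110010011100.


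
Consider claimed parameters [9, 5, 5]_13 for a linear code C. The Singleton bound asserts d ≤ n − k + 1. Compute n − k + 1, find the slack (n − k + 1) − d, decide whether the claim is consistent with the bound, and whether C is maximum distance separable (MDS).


Singleton RHS = n − k + 1 = 5, slack = 0, bound satisfied, MDS.

Singleton bound: d ≤ n − k + 1.
Here n = 9, k = 5, so n − k + 1 = 5.
Given d = 5, check d ≤ 5: YES.
Slack = (n − k + 1) − d = 0.
The code is MDS (slack = 0).
Description: the claimed parameters are [9, 5, 5]_13; such a code would be MDS (meets Singleton bound).


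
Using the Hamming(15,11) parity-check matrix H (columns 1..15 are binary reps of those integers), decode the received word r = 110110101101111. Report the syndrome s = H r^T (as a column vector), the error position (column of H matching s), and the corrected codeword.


s = (0, 1, 1, 0)^T, error position = 6, corrected codeword c = 110111101101111

Compute s = H r^T mod 2 one row at a time:
  s_1 = 0 + 1 + 1 + 0 + 1 + 1 + 1 + 1 = 6 ≡ 0 (mod 2).
  s_2 = 1 + 1 + 0 + 1 + 1 + 1 + 1 + 1 = 7 ≡ 1 (mod 2).
  s_3 = 1 + 0 + 0 + 1 + 1 + 0 + 1 + 1 = 5 ≡ 1 (mod 2).
  s_4 = 1 + 0 + 1 + 1 + 1 + 0 + 1 + 1 = 6 ≡ 0 (mod 2).
s = (0, 1, 1, 0)^T — this equals column 6 of H (binary 0110), so error is at position 6.
Correct: flip bit 6 of r = 110110101101111 to get c = 110111101101111.


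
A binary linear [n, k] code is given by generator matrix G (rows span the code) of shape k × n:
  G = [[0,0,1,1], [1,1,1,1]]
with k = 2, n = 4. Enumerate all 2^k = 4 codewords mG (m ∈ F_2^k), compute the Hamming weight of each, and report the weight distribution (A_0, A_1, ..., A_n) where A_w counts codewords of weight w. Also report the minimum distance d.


Weight distribution: A_0 = 1, A_2 = 2, A_4 = 1. Minimum distance d = 2.

Enumerate all 2^2 = 4 messages m ∈ F_2^2.
For each, compute codeword c = mG in F_2^4, then tally its weight.
  m = 00 → c = 0000, weight = 0.
  m = 10 → c = 0011, weight = 2.
  m = 01 → c = 1111, weight = 4.
  m = 11 → c = 1100, weight = 2.
Tally weights:
  weight 0: 1 codewords.
  weight 2: 2 codewords.
  weight 4: 1 codewords.
Minimum distance d = smallest w > 0 with A_w > 0 = 2.
Sanity: Σ A_w = 4 = 2^2 = 4 ✓.


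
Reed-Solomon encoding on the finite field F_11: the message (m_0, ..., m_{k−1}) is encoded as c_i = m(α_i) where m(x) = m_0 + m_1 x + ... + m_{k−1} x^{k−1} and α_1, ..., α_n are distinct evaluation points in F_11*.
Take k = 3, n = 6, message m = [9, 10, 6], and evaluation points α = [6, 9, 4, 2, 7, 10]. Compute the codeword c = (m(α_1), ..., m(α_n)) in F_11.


c = [10, 2, 2, 9, 10, 5]

Message polynomial: m(x) = 9 + 10·x + 6·x^2 (mod 11).
For each evaluation point α_i, compute m(α_i) mod 11:
  α_1 = 6: Horner steps 6 → 2 → 10, so m(6) = 10.
  α_2 = 9: Horner steps 6 → 9 → 2, so m(9) = 2.
  α_3 = 4: Horner steps 6 → 1 → 2, so m(4) = 2.
  α_4 = 2: Horner steps 6 → 0 → 9, so m(2) = 9.
  α_5 = 7: Horner steps 6 → 8 → 10, so m(7) = 10.
  α_6 = 10: Horner steps 6 → 4 → 5, so m(10) = 5.
Codeword c = [10, 2, 2, 9, 10, 5] ∈ F_11^6.


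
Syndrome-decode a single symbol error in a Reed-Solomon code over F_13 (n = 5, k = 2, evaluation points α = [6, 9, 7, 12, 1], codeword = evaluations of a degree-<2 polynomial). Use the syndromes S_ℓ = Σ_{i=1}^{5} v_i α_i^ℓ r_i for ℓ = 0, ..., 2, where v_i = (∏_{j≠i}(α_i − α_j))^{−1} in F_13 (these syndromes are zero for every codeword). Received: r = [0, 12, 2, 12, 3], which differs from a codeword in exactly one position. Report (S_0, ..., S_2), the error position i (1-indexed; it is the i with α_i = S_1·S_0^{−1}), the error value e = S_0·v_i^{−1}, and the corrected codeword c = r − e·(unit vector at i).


S = (7, 11, 8), error at position 2, error magnitude e = 6, c = [0, 6, 2, 12, 3].

Step 1: column multipliers v_i = (∏_{j≠i}(α_i − α_j))^{−1} mod 13.
  i = 1 (α = 6): (6−9)(6−7)(6−12)(6−1) = (−3)·(−1)·(−6)·5 = −90 ≡ 1, so v_1 = 1^{−1} = 1 (mod 13).
  i = 2 (α = 9): (9−6)(9−7)(9−12)(9−1) = 3·2·(−3)·8 = −144 ≡ 12, so v_2 = 12^{−1} = 12 (mod 13).
  i = 3 (α = 7): (7−6)(7−9)(7−12)(7−1) = 1·(−2)·(−5)·6 = 60 ≡ 8, so v_3 = 8^{−1} = 5 (mod 13).
  i = 4 (α = 12): (12−6)(12−9)(12−7)(12−1) = 6·3·5·11 = 990 ≡ 2, so v_4 = 2^{−1} = 7 (mod 13).
  i = 5 (α = 1): (1−6)(1−9)(1−7)(1−12) = (−5)·(−8)·(−6)·(−11) = 2640 ≡ 1, so v_5 = 1^{−1} = 1 (mod 13).
  v = [1, 12, 5, 7, 1].
Step 2: syndromes of r = [0, 12, 2, 12, 3] (all sums mod 13).
  S_0 = Σ v_i r_i = 1·0 + 12·12 + 5·2 + 7·12 + 1·3 = 241 ≡ 7.
  S_1 = Σ v_i α_i r_i = 1·6·0 + 12·9·12 + 5·7·2 + 7·12·12 + 1·1·3 = 2377 ≡ 11.
  α_i^2 mod 13 = [10, 3, 10, 1, 1].
  S_2 = Σ v_i α_i^2 r_i = 1·10·0 + 12·3·12 + 5·10·2 + 7·1·12 + 1·1·3 = 619 ≡ 8.
  S = (7, 11, 8) ≠ 0, so r is not a codeword (an error is present).
Step 3: locate the error. For a single error e at position i, S_ℓ = v_i·e·α_i^ℓ, so α_err = S_1/S_0.
  S_0^{−1} = 7^{−1} = 2 (mod 13), so α_err = 11·2 = 22 ≡ 9 = α_2. Error position i = 2.
  Consistency check: S_2/S_1 = 8·6 = 48 ≡ 9 = α_err ✓ (single-error assumption holds).
Step 4: error magnitude e = S_0/v_2 = S_0·∏_{j≠2}(α_2 − α_j) = 7·12 = 84 ≡ 6 (mod 13).
Step 5: correct position 2: c_2 = r_2 − e = 12 − 6 ≡ 6 (mod 13). Hence c = [0, 6, 2, 12, 3].
  Check: interpolating c through the α_i gives m(x) = 1 + 2·x (degree < 2) with m(α_i) = c_i for every i, so c is indeed a codeword.


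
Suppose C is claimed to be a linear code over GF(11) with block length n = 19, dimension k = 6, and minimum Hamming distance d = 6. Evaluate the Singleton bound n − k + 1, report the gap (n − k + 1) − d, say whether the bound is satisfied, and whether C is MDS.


Singleton RHS = n − k + 1 = 14, slack = 8, bound satisfied, not MDS.

Singleton bound: d ≤ n − k + 1.
Here n = 19, k = 6, so n − k + 1 = 14.
Given d = 6, check d ≤ 14: YES.
Slack = (n − k + 1) − d = 8.
The code is NOT MDS (slack = 8 > 0).
Description: the claimed parameters are [19, 6, 6]_11; such a code would be non-MDS.


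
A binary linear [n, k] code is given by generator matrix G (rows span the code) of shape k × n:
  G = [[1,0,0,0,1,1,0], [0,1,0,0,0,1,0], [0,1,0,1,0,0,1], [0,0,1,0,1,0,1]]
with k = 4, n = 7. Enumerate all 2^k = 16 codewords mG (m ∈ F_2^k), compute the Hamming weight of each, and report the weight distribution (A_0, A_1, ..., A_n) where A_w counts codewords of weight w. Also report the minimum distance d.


Weight distribution: A_0 = 1, A_2 = 1, A_3 = 6, A_4 = 5, A_5 = 2, A_6 = 1. Minimum distance d = 2.

Enumerate all 2^4 = 16 messages m ∈ F_2^4.
For each, compute codeword c = mG in F_2^7, then tally its weight.
  m = 0000 → c = 0000000, weight = 0.
  m = 1000 → c = 1000110, weight = 3.
  m = 0100 → c = 0100010, weight = 2.
  m = 1100 → c = 1100100, weight = 3.
  m = 0010 → c = 0101001, weight = 3.
  m = 1010 → c = 1101111, weight = 6.
  m = 0110 → c = 0001011, weight = 3.
  m = 1110 → c = 1001101, weight = 4.
  m = 0001 → c = 0010101, weight = 3.
  m = 1001 → c = 1010011, weight = 4.
  m = 0101 → c = 0110111, weight = 5.
  m = 1101 → c = 1110001, weight = 4.
  m = 0011 → c = 0111100, weight = 4.
  m = 1011 → c = 1111010, weight = 5.
  m = 0111 → c = 0011110, weight = 4.
  m = 1111 → c = 1011000, weight = 3.
Tally weights:
  weight 0: 1 codewords.
  weight 2: 1 codewords.
  weight 3: 6 codewords.
  weight 4: 5 codewords.
  weight 5: 2 codewords.
  weight 6: 1 codewords.
Minimum distance d = smallest w > 0 with A_w > 0 = 2.
Sanity: Σ A_w = 16 = 2^4 = 16 ✓.


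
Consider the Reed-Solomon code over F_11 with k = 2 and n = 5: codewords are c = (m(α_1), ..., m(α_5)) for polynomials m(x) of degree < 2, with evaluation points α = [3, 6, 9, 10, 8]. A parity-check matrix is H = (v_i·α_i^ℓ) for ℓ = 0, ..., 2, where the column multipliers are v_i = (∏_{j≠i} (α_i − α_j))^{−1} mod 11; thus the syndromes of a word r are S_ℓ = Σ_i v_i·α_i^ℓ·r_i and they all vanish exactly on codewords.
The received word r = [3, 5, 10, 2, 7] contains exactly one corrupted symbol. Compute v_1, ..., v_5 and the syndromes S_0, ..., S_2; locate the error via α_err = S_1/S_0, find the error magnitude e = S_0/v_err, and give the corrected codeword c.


S = (3, 7, 9), error at position 2, error magnitude e = 4, c = [3, 1, 10, 2, 7].

Step 1: column multipliers v_i = (∏_{j≠i}(α_i − α_j))^{−1} mod 11.
  i = 1 (α = 3): (3−6)(3−9)(3−10)(3−8) = (−3)·(−6)·(−7)·(−5) = 630 ≡ 3, so v_1 = 3^{−1} = 4 (mod 11).
  i = 2 (α = 6): (6−3)(6−9)(6−10)(6−8) = 3·(−3)·(−4)·(−2) = −72 ≡ 5, so v_2 = 5^{−1} = 9 (mod 11).
  i = 3 (α = 9): (9−3)(9−6)(9−10)(9−8) = 6·3·(−1)·1 = −18 ≡ 4, so v_3 = 4^{−1} = 3 (mod 11).
  i = 4 (α = 10): (10−3)(10−6)(10−9)(10−8) = 7·4·1·2 = 56 ≡ 1, so v_4 = 1^{−1} = 1 (mod 11).
  i = 5 (α = 8): (8−3)(8−6)(8−9)(8−10) = 5·2·(−1)·(−2) = 20 ≡ 9, so v_5 = 9^{−1} = 5 (mod 11).
  v = [4, 9, 3, 1, 5].
Step 2: syndromes of r = [3, 5, 10, 2, 7] (all sums mod 11).
  S_0 = Σ v_i r_i = 4·3 + 9·5 + 3·10 + 1·2 + 5·7 = 124 ≡ 3.
  S_1 = Σ v_i α_i r_i = 4·3·3 + 9·6·5 + 3·9·10 + 1·10·2 + 5·8·7 = 876 ≡ 7.
  α_i^2 mod 11 = [9, 3, 4, 1, 9].
  S_2 = Σ v_i α_i^2 r_i = 4·9·3 + 9·3·5 + 3·4·10 + 1·1·2 + 5·9·7 = 680 ≡ 9.
  S = (3, 7, 9) ≠ 0, so r is not a codeword (an error is present).
Step 3: locate the error. For a single error e at position i, S_ℓ = v_i·e·α_i^ℓ, so α_err = S_1/S_0.
  S_0^{−1} = 3^{−1} = 4 (mod 11), so α_err = 7·4 = 28 ≡ 6 = α_2. Error position i = 2.
  Consistency check: S_2/S_1 = 9·8 = 72 ≡ 6 = α_err ✓ (single-error assumption holds).
Step 4: error magnitude e = S_0/v_2 = S_0·∏_{j≠2}(α_2 − α_j) = 3·5 = 15 ≡ 4 (mod 11).
Step 5: correct position 2: c_2 = r_2 − e = 5 − 4 ≡ 1 (mod 11). Hence c = [3, 1, 10, 2, 7].
  Check: interpolating c through the α_i gives m(x) = 5 + 3·x (degree < 2) with m(α_i) = c_i for every i, so c is indeed a codeword.


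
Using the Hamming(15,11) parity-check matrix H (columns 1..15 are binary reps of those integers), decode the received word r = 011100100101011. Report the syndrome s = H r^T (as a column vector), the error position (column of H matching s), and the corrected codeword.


s = (0, 1, 0, 1)^T, error position = 5, corrected codeword c = 011110100101011

Compute s = H r^T mod 2 one row at a time:
  s_1 = 0 + 0 + 1 + 0 + 1 + 0 + 1 + 1 = 4 ≡ 0 (mod 2).
  s_2 = 1 + 0 + 0 + 1 + 1 + 0 + 1 + 1 = 5 ≡ 1 (mod 2).
  s_3 = 1 + 1 + 0 + 1 + 1 + 0 + 1 + 1 = 6 ≡ 0 (mod 2).
  s_4 = 0 + 1 + 0 + 1 + 0 + 0 + 0 + 1 = 3 ≡ 1 (mod 2).
s = (0, 1, 0, 1)^T — this equals column 5 of H (binary 0101), so error is at position 5.
Correct: flip bit 5 of r = 011100100101011 to get c = 011110100101011.


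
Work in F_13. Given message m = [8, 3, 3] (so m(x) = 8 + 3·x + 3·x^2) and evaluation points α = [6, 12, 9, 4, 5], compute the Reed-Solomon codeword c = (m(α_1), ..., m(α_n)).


c = [4, 8, 5, 3, 7]

Message polynomial: m(x) = 8 + 3·x + 3·x^2 (mod 13).
For each evaluation point α_i, compute m(α_i) mod 13:
  α_1 = 6: Horner steps 3 → 8 → 4, so m(6) = 4.
  α_2 = 12: Horner steps 3 → 0 → 8, so m(12) = 8.
  α_3 = 9: Horner steps 3 → 4 → 5, so m(9) = 5.
  α_4 = 4: Horner steps 3 → 2 → 3, so m(4) = 3.
  α_5 = 5: Horner steps 3 → 5 → 7, so m(5) = 7.
Codeword c = [4, 8, 5, 3, 7] ∈ F_13^5.


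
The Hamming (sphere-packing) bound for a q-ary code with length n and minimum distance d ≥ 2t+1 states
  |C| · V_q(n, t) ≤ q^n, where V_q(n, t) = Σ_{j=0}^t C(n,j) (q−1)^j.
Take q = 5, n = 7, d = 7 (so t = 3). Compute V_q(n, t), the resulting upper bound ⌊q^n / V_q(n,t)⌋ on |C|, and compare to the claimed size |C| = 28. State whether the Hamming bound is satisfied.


V_q(n, t) = 2605, q^n = 78125, Hamming bound = 29, |C| = 28 ≤ bound (satisfied).

Step 1: Compute V_q(n, t) = Σ_{j=0}^3 C(n, j) (q−1)^j.
  j = 0: C(7,0)·(4)^0 = 1·1 = 1.
  j = 1: C(7,1)·(4)^1 = 7·4 = 28.
  j = 2: C(7,2)·(4)^2 = 21·16 = 336.
  j = 3: C(7,3)·(4)^3 = 35·64 = 2240.
  V_q(n, t) = 1 + 28 + 336 + 2240 = 2605.
Step 2: q^n = 5^7 = 78125.
Step 3: Hamming bound ⌊q^n / V_q(n,t)⌋ = ⌊78125/2605⌋ = 29.
Step 4: Compare |C| = 28 to 29: satisfied.
The claimed |C| lies below the Hamming bound.


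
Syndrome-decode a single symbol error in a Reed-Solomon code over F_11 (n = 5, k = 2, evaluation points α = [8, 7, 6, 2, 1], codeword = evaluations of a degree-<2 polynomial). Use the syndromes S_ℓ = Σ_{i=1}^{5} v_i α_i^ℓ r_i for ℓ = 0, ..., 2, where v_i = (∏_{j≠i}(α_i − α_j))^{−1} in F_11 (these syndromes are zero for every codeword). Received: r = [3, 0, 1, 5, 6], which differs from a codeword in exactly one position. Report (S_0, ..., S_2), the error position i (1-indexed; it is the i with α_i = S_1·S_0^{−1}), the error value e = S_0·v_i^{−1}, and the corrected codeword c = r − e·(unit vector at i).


S = (10, 3, 2), error at position 1, error magnitude e = 4, c = [10, 0, 1, 5, 6].

Step 1: column multipliers v_i = (∏_{j≠i}(α_i − α_j))^{−1} mod 11.
  i = 1 (α = 8): (8−7)(8−6)(8−2)(8−1) = 1·2·6·7 = 84 ≡ 7, so v_1 = 7^{−1} = 8 (mod 11).
  i = 2 (α = 7): (7−8)(7−6)(7−2)(7−1) = (−1)·1·5·6 = −30 ≡ 3, so v_2 = 3^{−1} = 4 (mod 11).
  i = 3 (α = 6): (6−8)(6−7)(6−2)(6−1) = (−2)·(−1)·4·5 = 40 ≡ 7, so v_3 = 7^{−1} = 8 (mod 11).
  i = 4 (α = 2): (2−8)(2−7)(2−6)(2−1) = (−6)·(−5)·(−4)·1 = −120 ≡ 1, so v_4 = 1^{−1} = 1 (mod 11).
  i = 5 (α = 1): (1−8)(1−7)(1−6)(1−2) = (−7)·(−6)·(−5)·(−1) = 210 ≡ 1, so v_5 = 1^{−1} = 1 (mod 11).
  v = [8, 4, 8, 1, 1].
Step 2: syndromes of r = [3, 0, 1, 5, 6] (all sums mod 11).
  S_0 = Σ v_i r_i = 8·3 + 4·0 + 8·1 + 1·5 + 1·6 = 43 ≡ 10.
  S_1 = Σ v_i α_i r_i = 8·8·3 + 4·7·0 + 8·6·1 + 1·2·5 + 1·1·6 = 256 ≡ 3.
  α_i^2 mod 11 = [9, 5, 3, 4, 1].
  S_2 = Σ v_i α_i^2 r_i = 8·9·3 + 4·5·0 + 8·3·1 + 1·4·5 + 1·1·6 = 266 ≡ 2.
  S = (10, 3, 2) ≠ 0, so r is not a codeword (an error is present).
Step 3: locate the error. For a single error e at position i, S_ℓ = v_i·e·α_i^ℓ, so α_err = S_1/S_0.
  S_0^{−1} = 10^{−1} = 10 (mod 11), so α_err = 3·10 = 30 ≡ 8 = α_1. Error position i = 1.
  Consistency check: S_2/S_1 = 2·4 = 8 ≡ 8 = α_err ✓ (single-error assumption holds).
Step 4: error magnitude e = S_0/v_1 = S_0·∏_{j≠1}(α_1 − α_j) = 10·7 = 70 ≡ 4 (mod 11).
Step 5: correct position 1: c_1 = r_1 − e = 3 − 4 ≡ 10 (mod 11). Hence c = [10, 0, 1, 5, 6].
  Check: interpolating c through the α_i gives m(x) = 7 + 10·x (degree < 2) with m(α_i) = c_i for every i, so c is indeed a codeword.


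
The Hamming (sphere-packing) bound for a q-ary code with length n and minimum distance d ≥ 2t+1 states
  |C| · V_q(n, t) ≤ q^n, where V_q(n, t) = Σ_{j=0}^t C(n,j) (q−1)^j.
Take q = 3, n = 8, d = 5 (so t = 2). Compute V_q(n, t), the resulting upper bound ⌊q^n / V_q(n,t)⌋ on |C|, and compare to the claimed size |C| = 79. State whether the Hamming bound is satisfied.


V_q(n, t) = 129, q^n = 6561, Hamming bound = 50, |C| = 79 > bound (violated).

Step 1: Compute V_q(n, t) = Σ_{j=0}^2 C(n, j) (q−1)^j.
  j = 0: C(8,0)·(2)^0 = 1·1 = 1.
  j = 1: C(8,1)·(2)^1 = 8·2 = 16.
  j = 2: C(8,2)·(2)^2 = 28·4 = 112.
  V_q(n, t) = 1 + 16 + 112 = 129.
Step 2: q^n = 3^8 = 6561.
Step 3: Hamming bound ⌊q^n / V_q(n,t)⌋ = ⌊6561/129⌋ = 50.
Step 4: Compare |C| = 79 to 50: violated.
The claimed |C| lies above the Hamming bound, so no 3-ary code of length 8 with d ≥ 5 can have 79 codewords.


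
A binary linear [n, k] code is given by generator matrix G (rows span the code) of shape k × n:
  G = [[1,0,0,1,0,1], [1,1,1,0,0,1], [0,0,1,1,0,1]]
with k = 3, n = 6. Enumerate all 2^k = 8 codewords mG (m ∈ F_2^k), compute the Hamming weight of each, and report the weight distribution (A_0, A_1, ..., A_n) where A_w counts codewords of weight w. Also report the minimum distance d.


Weight distribution: A_0 = 1, A_2 = 2, A_3 = 4, A_4 = 1. Minimum distance d = 2.

Enumerate all 2^3 = 8 messages m ∈ F_2^3.
For each, compute codeword c = mG in F_2^6, then tally its weight.
  m = 000 → c = 000000, weight = 0.
  m = 100 → c = 100101, weight = 3.
  m = 010 → c = 111001, weight = 4.
  m = 110 → c = 011100, weight = 3.
  m = 001 → c = 001101, weight = 3.
  m = 101 → c = 101000, weight = 2.
  m = 011 → c = 110100, weight = 3.
  m = 111 → c = 010001, weight = 2.
Tally weights:
  weight 0: 1 codewords.
  weight 2: 2 codewords.
  weight 3: 4 codewords.
  weight 4: 1 codewords.
Minimum distance d = smallest w > 0 with A_w > 0 = 2.
Sanity: Σ A_w = 8 = 2^3 = 8 ✓.


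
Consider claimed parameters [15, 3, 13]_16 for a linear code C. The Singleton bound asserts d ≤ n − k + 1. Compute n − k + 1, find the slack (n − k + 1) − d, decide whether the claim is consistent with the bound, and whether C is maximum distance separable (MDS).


Singleton RHS = n − k + 1 = 13, slack = 0, bound satisfied, MDS.

Singleton bound: d ≤ n − k + 1.
Here n = 15, k = 3, so n − k + 1 = 13.
Given d = 13, check d ≤ 13: YES.
Slack = (n − k + 1) − d = 0.
The code is MDS (slack = 0).
Description: the claimed parameters are [15, 3, 13]_16; such a code would be MDS (meets Singleton bound).


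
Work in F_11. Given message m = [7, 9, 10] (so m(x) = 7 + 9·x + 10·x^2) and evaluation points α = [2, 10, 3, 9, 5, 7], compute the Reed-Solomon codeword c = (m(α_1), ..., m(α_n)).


c = [10, 8, 3, 7, 5, 10]

Message polynomial: m(x) = 7 + 9·x + 10·x^2 (mod 11).
For each evaluation point α_i, compute m(α_i) mod 11:
  α_1 = 2: Horner steps 10 → 7 → 10, so m(2) = 10.
  α_2 = 10: Horner steps 10 → 10 → 8, so m(10) = 8.
  α_3 = 3: Horner steps 10 → 6 → 3, so m(3) = 3.
  α_4 = 9: Horner steps 10 → 0 → 7, so m(9) = 7.
  α_5 = 5: Horner steps 10 → 4 → 5, so m(5) = 5.
  α_6 = 7: Horner steps 10 → 2 → 10, so m(7) = 10.
Codeword c = [10, 8, 3, 7, 5, 10] ∈ F_11^6.


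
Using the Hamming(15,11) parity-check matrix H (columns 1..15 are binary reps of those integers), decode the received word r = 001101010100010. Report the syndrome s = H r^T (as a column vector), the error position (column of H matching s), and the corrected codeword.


s = (1, 1, 0, 1)^T, error position = 13, corrected codeword c = 001101010100110

Compute s = H r^T mod 2 one row at a time:
  s_1 = 1 + 0 + 1 + 0 + 0 + 0 + 1 + 0 = 3 ≡ 1 (mod 2).
  s_2 = 1 + 0 + 1 + 0 + 0 + 0 + 1 + 0 = 3 ≡ 1 (mod 2).
  s_3 = 0 + 1 + 1 + 0 + 1 + 0 + 1 + 0 = 4 ≡ 0 (mod 2).
  s_4 = 0 + 1 + 0 + 0 + 0 + 0 + 0 + 0 = 1 ≡ 1 (mod 2).
s = (1, 1, 0, 1)^T — this equals column 13 of H (binary 1101), so error is at position 13.
Correct: flip bit 13 of r = 001101010100010 to get c = 001101010100110.


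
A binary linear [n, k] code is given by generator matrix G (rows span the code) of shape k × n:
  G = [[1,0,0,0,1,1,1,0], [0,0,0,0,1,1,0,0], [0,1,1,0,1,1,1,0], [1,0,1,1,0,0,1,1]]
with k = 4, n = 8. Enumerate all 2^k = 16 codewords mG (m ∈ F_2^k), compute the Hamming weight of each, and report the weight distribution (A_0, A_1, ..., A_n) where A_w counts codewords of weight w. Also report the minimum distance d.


Weight distribution: A_0 = 1, A_2 = 2, A_3 = 3, A_4 = 3, A_5 = 4, A_6 = 2, A_7 = 1. Minimum distance d = 2.

Enumerate all 2^4 = 16 messages m ∈ F_2^4.
For each, compute codeword c = mG in F_2^8, then tally its weight.
  m = 0000 → c = 00000000, weight = 0.
  m = 1000 → c = 10001110, weight = 4.
  m = 0100 → c = 00001100, weight = 2.
  m = 1100 → c = 10000010, weight = 2.
  m = 0010 → c = 01101110, weight = 5.
  m = 1010 → c = 11100000, weight = 3.
  m = 0110 → c = 01100010, weight = 3.
  m = 1110 → c = 11101100, weight = 5.
  m = 0001 → c = 10110011, weight = 5.
  m = 1001 → c = 00111101, weight = 5.
  m = 0101 → c = 10111111, weight = 7.
  m = 1101 → c = 00110001, weight = 3.
  m = 0011 → c = 11011101, weight = 6.
  m = 1011 → c = 01010011, weight = 4.
  m = 0111 → c = 11010001, weight = 4.
  m = 1111 → c = 01011111, weight = 6.
Tally weights:
  weight 0: 1 codewords.
  weight 2: 2 codewords.
  weight 3: 3 codewords.
  weight 4: 3 codewords.
  weight 5: 4 codewords.
  weight 6: 2 codewords.
  weight 7: 1 codewords.
Minimum distance d = smallest w > 0 with A_w > 0 = 2.
Sanity: Σ A_w = 16 = 2^4 = 16 ✓.


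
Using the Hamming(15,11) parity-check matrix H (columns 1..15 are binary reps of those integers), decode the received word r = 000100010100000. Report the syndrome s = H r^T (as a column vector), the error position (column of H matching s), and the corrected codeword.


s = (0, 1, 1, 0)^T, error position = 6, corrected codeword c = 000101010100000

Compute s = H r^T mod 2 one row at a time:
  s_1 = 1 + 0 + 1 + 0 + 0 + 0 + 0 + 0 = 2 ≡ 0 (mod 2).
  s_2 = 1 + 0 + 0 + 0 + 0 + 0 + 0 + 0 = 1 ≡ 1 (mod 2).
  s_3 = 0 + 0 + 0 + 0 + 1 + 0 + 0 + 0 = 1 ≡ 1 (mod 2).
  s_4 = 0 + 0 + 0 + 0 + 0 + 0 + 0 + 0 = 0 ≡ 0 (mod 2).
s = (0, 1, 1, 0)^T — this equals column 6 of H (binary 0110), so error is at position 6.
Correct: flip bit 6 of r = 000100010100000 to get c = 000101010100000.


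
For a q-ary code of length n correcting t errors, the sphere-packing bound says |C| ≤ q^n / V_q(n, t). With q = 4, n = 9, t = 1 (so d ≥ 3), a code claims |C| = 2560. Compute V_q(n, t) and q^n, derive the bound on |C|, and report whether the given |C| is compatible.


V_q(n, t) = 28, q^n = 262144, Hamming bound = 9362, |C| = 2560 ≤ bound (satisfied).

Step 1: Compute V_q(n, t) = Σ_{j=0}^1 C(n, j) (q−1)^j.
  j = 0: C(9,0)·(3)^0 = 1·1 = 1.
  j = 1: C(9,1)·(3)^1 = 9·3 = 27.
  V_q(n, t) = 1 + 27 = 28.
Step 2: q^n = 4^9 = 262144.
Step 3: Hamming bound ⌊q^n / V_q(n,t)⌋ = ⌊262144/28⌋ = 9362.
Step 4: Compare |C| = 2560 to 9362: satisfied.
The claimed |C| lies below the Hamming bound.


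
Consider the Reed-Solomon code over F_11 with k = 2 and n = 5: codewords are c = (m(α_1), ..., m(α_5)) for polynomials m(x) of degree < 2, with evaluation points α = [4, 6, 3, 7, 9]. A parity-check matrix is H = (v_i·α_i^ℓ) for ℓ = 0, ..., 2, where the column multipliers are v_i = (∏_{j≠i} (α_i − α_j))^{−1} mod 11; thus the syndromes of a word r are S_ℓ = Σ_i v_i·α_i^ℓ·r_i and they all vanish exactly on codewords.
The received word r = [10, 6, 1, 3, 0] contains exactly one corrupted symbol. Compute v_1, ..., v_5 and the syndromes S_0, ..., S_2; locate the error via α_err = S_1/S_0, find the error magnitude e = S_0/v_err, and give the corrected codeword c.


S = (6, 9, 8), error at position 4, error magnitude e = 10, c = [10, 6, 1, 4, 0].

Step 1: column multipliers v_i = (∏_{j≠i}(α_i − α_j))^{−1} mod 11.
  i = 1 (α = 4): (4−6)(4−3)(4−7)(4−9) = (−2)·1·(−3)·(−5) = −30 ≡ 3, so v_1 = 3^{−1} = 4 (mod 11).
  i = 2 (α = 6): (6−4)(6−3)(6−7)(6−9) = 2·3·(−1)·(−3) = 18 ≡ 7, so v_2 = 7^{−1} = 8 (mod 11).
  i = 3 (α = 3): (3−4)(3−6)(3−7)(3−9) = (−1)·(−3)·(−4)·(−6) = 72 ≡ 6, so v_3 = 6^{−1} = 2 (mod 11).
  i = 4 (α = 7): (7−4)(7−6)(7−3)(7−9) = 3·1·4·(−2) = −24 ≡ 9, so v_4 = 9^{−1} = 5 (mod 11).
  i = 5 (α = 9): (9−4)(9−6)(9−3)(9−7) = 5·3·6·2 = 180 ≡ 4, so v_5 = 4^{−1} = 3 (mod 11).
  v = [4, 8, 2, 5, 3].
Step 2: syndromes of r = [10, 6, 1, 3, 0] (all sums mod 11).
  S_0 = Σ v_i r_i = 4·10 + 8·6 + 2·1 + 5·3 + 3·0 = 105 ≡ 6.
  S_1 = Σ v_i α_i r_i = 4·4·10 + 8·6·6 + 2·3·1 + 5·7·3 + 3·9·0 = 559 ≡ 9.
  α_i^2 mod 11 = [5, 3, 9, 5, 4].
  S_2 = Σ v_i α_i^2 r_i = 4·5·10 + 8·3·6 + 2·9·1 + 5·5·3 + 3·4·0 = 437 ≡ 8.
  S = (6, 9, 8) ≠ 0, so r is not a codeword (an error is present).
Step 3: locate the error. For a single error e at position i, S_ℓ = v_i·e·α_i^ℓ, so α_err = S_1/S_0.
  S_0^{−1} = 6^{−1} = 2 (mod 11), so α_err = 9·2 = 18 ≡ 7 = α_4. Error position i = 4.
  Consistency check: S_2/S_1 = 8·5 = 40 ≡ 7 = α_err ✓ (single-error assumption holds).
Step 4: error magnitude e = S_0/v_4 = S_0·∏_{j≠4}(α_4 − α_j) = 6·9 = 54 ≡ 10 (mod 11).
Step 5: correct position 4: c_4 = r_4 − e = 3 − 10 ≡ 4 (mod 11). Hence c = [10, 6, 1, 4, 0].
  Check: interpolating c through the α_i gives m(x) = 7 + 9·x (degree < 2) with m(α_i) = c_i for every i, so c is indeed a codeword.


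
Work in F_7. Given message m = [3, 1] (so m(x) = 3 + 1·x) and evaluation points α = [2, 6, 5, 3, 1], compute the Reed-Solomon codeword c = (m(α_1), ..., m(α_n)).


c = [5, 2, 1, 6, 4]

Message polynomial: m(x) = 3 + 1·x (mod 7).
For each evaluation point α_i, compute m(α_i) mod 7:
  α_1 = 2: Horner steps 1 → 5, so m(2) = 5.
  α_2 = 6: Horner steps 1 → 2, so m(6) = 2.
  α_3 = 5: Horner steps 1 → 1, so m(5) = 1.
  α_4 = 3: Horner steps 1 → 6, so m(3) = 6.
  α_5 = 1: Horner steps 1 → 4, so m(1) = 4.
Codeword c = [5, 2, 1, 6, 4] ∈ F_7^5.


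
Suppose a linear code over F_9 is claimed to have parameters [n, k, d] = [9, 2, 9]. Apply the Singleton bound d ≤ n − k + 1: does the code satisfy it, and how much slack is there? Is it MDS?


Singleton RHS = n − k + 1 = 8, slack = -1, bound violated (no such code; not MDS).

Singleton bound: d ≤ n − k + 1.
Here n = 9, k = 2, so n − k + 1 = 8.
Given d = 9, check d ≤ 8: NO.
Slack = (n − k + 1) − d = -1.
The slack is negative: d = 9 exceeds n − k + 1 = 8 by 1, so the Singleton bound is violated and no linear [9, 2, 9]_9 code can exist. In particular it is not MDS (MDS requires d = n − k + 1 exactly).
Description: the claimed parameters are [9, 2, 9]_9; such a code would be impossible (violates the Singleton bound).


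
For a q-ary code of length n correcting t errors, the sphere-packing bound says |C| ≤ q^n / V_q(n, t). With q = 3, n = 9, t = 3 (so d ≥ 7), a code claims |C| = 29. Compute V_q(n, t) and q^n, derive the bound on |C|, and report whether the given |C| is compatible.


V_q(n, t) = 835, q^n = 19683, Hamming bound = 23, |C| = 29 > bound (violated).

Step 1: Compute V_q(n, t) = Σ_{j=0}^3 C(n, j) (q−1)^j.
  j = 0: C(9,0)·(2)^0 = 1·1 = 1.
  j = 1: C(9,1)·(2)^1 = 9·2 = 18.
  j = 2: C(9,2)·(2)^2 = 36·4 = 144.
  j = 3: C(9,3)·(2)^3 = 84·8 = 672.
  V_q(n, t) = 1 + 18 + 144 + 672 = 835.
Step 2: q^n = 3^9 = 19683.
Step 3: Hamming bound ⌊q^n / V_q(n,t)⌋ = ⌊19683/835⌋ = 23.
Step 4: Compare |C| = 29 to 23: violated.
The claimed |C| lies above the Hamming bound, so no 3-ary code of length 9 with d ≥ 7 can have 29 codewords.


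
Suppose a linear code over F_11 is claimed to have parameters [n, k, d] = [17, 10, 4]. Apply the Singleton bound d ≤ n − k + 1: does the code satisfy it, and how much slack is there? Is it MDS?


Singleton RHS = n − k + 1 = 8, slack = 4, bound satisfied, not MDS.

Singleton bound: d ≤ n − k + 1.
Here n = 17, k = 10, so n − k + 1 = 8.
Given d = 4, check d ≤ 8: YES.
Slack = (n − k + 1) − d = 4.
The code is NOT MDS (slack = 4 > 0).
Description: the claimed parameters are [17, 10, 4]_11; such a code would be non-MDS.


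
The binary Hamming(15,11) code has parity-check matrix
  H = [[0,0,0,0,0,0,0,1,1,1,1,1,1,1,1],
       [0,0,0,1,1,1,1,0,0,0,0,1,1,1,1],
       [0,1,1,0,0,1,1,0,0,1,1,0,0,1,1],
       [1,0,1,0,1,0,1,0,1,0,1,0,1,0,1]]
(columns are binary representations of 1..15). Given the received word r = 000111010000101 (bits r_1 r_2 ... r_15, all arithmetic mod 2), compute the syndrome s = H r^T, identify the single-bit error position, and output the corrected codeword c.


s = (1, 1, 0, 1)^T, error position = 13, corrected codeword c = 000111010000001

Compute s = H r^T mod 2 one row at a time:
  s_1 = 1 + 0 + 0 + 0 + 0 + 1 + 0 + 1 = 3 ≡ 1 (mod 2).
  s_2 = 1 + 1 + 1 + 0 + 0 + 1 + 0 + 1 = 5 ≡ 1 (mod 2).
  s_3 = 0 + 0 + 1 + 0 + 0 + 0 + 0 + 1 = 2 ≡ 0 (mod 2).
  s_4 = 0 + 0 + 1 + 0 + 0 + 0 + 1 + 1 = 3 ≡ 1 (mod 2).
s = (1, 1, 0, 1)^T — this equals column 13 of H (binary 1101), so error is at position 13.
Correct: flip bit 13 of r = 000111010000101 to get c = 000111010000001.


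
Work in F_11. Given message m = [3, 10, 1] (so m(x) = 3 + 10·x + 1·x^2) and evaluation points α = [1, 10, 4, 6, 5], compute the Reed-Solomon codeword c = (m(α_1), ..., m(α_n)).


c = [3, 5, 4, 0, 1]

Message polynomial: m(x) = 3 + 10·x + 1·x^2 (mod 11).
For each evaluation point α_i, compute m(α_i) mod 11:
  α_1 = 1: Horner steps 1 → 0 → 3, so m(1) = 3.
  α_2 = 10: Horner steps 1 → 9 → 5, so m(10) = 5.
  α_3 = 4: Horner steps 1 → 3 → 4, so m(4) = 4.
  α_4 = 6: Horner steps 1 → 5 → 0, so m(6) = 0.
  α_5 = 5: Horner steps 1 → 4 → 1, so m(5) = 1.
Codeword c = [3, 5, 4, 0, 1] ∈ F_11^5.


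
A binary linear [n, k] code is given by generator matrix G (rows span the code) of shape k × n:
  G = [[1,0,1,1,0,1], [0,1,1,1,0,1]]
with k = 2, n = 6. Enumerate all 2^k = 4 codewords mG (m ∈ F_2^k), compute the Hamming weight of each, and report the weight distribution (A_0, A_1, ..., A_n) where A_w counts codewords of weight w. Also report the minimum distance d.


Weight distribution: A_0 = 1, A_2 = 1, A_4 = 2. Minimum distance d = 2.

Enumerate all 2^2 = 4 messages m ∈ F_2^2.
For each, compute codeword c = mG in F_2^6, then tally its weight.
  m = 00 → c = 000000, weight = 0.
  m = 10 → c = 101101, weight = 4.
  m = 01 → c = 011101, weight = 4.
  m = 11 → c = 110000, weight = 2.
Tally weights:
  weight 0: 1 codewords.
  weight 2: 1 codewords.
  weight 4: 2 codewords.
Minimum distance d = smallest w > 0 with A_w > 0 = 2.
Sanity: Σ A_w = 4 = 2^2 = 4 ✓.


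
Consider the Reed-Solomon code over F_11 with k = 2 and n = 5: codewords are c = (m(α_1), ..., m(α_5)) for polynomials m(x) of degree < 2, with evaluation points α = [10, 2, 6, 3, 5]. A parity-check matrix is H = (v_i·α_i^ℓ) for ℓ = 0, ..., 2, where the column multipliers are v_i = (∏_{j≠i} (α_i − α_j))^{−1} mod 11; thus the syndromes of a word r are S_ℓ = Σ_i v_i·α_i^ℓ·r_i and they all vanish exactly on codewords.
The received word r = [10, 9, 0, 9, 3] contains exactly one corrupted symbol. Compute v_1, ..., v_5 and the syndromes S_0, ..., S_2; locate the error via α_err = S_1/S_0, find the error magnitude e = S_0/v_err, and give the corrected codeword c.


S = (1, 2, 4), error at position 2, error magnitude e = 8, c = [10, 1, 0, 9, 3].

Step 1: column multipliers v_i = (∏_{j≠i}(α_i − α_j))^{−1} mod 11.
  i = 1 (α = 10): (10−2)(10−6)(10−3)(10−5) = 8·4·7·5 = 1120 ≡ 9, so v_1 = 9^{−1} = 5 (mod 11).
  i = 2 (α = 2): (2−10)(2−6)(2−3)(2−5) = (−8)·(−4)·(−1)·(−3) = 96 ≡ 8, so v_2 = 8^{−1} = 7 (mod 11).
  i = 3 (α = 6): (6−10)(6−2)(6−3)(6−5) = (−4)·4·3·1 = −48 ≡ 7, so v_3 = 7^{−1} = 8 (mod 11).
  i = 4 (α = 3): (3−10)(3−2)(3−6)(3−5) = (−7)·1·(−3)·(−2) = −42 ≡ 2, so v_4 = 2^{−1} = 6 (mod 11).
  i = 5 (α = 5): (5−10)(5−2)(5−6)(5−3) = (−5)·3·(−1)·2 = 30 ≡ 8, so v_5 = 8^{−1} = 7 (mod 11).
  v = [5, 7, 8, 6, 7].
Step 2: syndromes of r = [10, 9, 0, 9, 3] (all sums mod 11).
  S_0 = Σ v_i r_i = 5·10 + 7·9 + 8·0 + 6·9 + 7·3 = 188 ≡ 1.
  S_1 = Σ v_i α_i r_i = 5·10·10 + 7·2·9 + 8·6·0 + 6·3·9 + 7·5·3 = 893 ≡ 2.
  α_i^2 mod 11 = [1, 4, 3, 9, 3].
  S_2 = Σ v_i α_i^2 r_i = 5·1·10 + 7·4·9 + 8·3·0 + 6·9·9 + 7·3·3 = 851 ≡ 4.
  S = (1, 2, 4) ≠ 0, so r is not a codeword (an error is present).
Step 3: locate the error. For a single error e at position i, S_ℓ = v_i·e·α_i^ℓ, so α_err = S_1/S_0.
  S_0^{−1} = 1^{−1} = 1 (mod 11), so α_err = 2·1 = 2 ≡ 2 = α_2. Error position i = 2.
  Consistency check: S_2/S_1 = 4·6 = 24 ≡ 2 = α_err ✓ (single-error assumption holds).
Step 4: error magnitude e = S_0/v_2 = S_0·∏_{j≠2}(α_2 − α_j) = 1·8 = 8 ≡ 8 (mod 11).
Step 5: correct position 2: c_2 = r_2 − e = 9 − 8 ≡ 1 (mod 11). Hence c = [10, 1, 0, 9, 3].
  Check: interpolating c through the α_i gives m(x) = 7 + 8·x (degree < 2) with m(α_i) = c_i for every i, so c is indeed a codeword.


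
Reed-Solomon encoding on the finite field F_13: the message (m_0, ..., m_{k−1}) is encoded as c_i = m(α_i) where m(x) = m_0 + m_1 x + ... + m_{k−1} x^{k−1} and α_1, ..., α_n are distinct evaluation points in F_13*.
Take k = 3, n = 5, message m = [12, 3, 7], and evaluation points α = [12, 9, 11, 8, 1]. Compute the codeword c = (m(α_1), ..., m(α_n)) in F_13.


c = [3, 8, 8, 3, 9]

Message polynomial: m(x) = 12 + 3·x + 7·x^2 (mod 13).
For each evaluation point α_i, compute m(α_i) mod 13:
  α_1 = 12: Horner steps 7 → 9 → 3, so m(12) = 3.
  α_2 = 9: Horner steps 7 → 1 → 8, so m(9) = 8.
  α_3 = 11: Horner steps 7 → 2 → 8, so m(11) = 8.
  α_4 = 8: Horner steps 7 → 7 → 3, so m(8) = 3.
  α_5 = 1: Horner steps 7 → 10 → 9, so m(1) = 9.
Codeword c = [3, 8, 8, 3, 9] ∈ F_13^5.
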